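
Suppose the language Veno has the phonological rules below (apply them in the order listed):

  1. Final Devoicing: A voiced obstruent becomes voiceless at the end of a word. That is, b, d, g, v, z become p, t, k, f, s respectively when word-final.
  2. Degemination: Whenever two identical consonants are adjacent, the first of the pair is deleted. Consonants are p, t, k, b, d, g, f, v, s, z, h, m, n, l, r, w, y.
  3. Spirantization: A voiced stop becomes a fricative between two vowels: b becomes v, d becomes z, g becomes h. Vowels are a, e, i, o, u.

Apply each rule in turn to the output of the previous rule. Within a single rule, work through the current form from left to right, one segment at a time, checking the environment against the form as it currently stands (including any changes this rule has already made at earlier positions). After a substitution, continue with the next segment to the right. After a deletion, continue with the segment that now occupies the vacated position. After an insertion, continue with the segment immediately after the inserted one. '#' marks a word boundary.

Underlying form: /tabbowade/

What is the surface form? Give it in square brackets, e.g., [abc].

[tavowaze]

1 Final Devoicing: no change — [tabbowade]
2 Degemination: [tabbowade] → [tabowade]
3 Spirantization: [tabowade] → [tavowaze]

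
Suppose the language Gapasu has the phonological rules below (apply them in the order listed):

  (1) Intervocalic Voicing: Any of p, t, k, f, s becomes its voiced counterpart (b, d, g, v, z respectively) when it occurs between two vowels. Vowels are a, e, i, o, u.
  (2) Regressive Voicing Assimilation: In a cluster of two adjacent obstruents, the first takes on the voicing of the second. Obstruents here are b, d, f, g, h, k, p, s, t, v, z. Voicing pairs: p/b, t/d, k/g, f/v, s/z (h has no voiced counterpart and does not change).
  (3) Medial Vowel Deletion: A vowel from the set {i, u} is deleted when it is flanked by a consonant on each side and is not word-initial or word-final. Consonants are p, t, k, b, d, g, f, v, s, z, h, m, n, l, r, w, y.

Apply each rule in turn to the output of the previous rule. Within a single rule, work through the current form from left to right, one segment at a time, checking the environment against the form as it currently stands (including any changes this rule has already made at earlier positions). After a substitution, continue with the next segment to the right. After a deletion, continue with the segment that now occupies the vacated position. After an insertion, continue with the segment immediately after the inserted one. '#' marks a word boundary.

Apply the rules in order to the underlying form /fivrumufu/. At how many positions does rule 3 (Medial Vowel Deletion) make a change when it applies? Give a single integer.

3

(1) Intervocalic Voicing: [fivrumufu] → [fivrumuvu]
(2) Regressive Voicing Assimilation: no change — [fivrumuvu]
(3) Medial Vowel Deletion: [fivrumuvu] → [fvrmvu]
Rule 3 changed 3 position(s).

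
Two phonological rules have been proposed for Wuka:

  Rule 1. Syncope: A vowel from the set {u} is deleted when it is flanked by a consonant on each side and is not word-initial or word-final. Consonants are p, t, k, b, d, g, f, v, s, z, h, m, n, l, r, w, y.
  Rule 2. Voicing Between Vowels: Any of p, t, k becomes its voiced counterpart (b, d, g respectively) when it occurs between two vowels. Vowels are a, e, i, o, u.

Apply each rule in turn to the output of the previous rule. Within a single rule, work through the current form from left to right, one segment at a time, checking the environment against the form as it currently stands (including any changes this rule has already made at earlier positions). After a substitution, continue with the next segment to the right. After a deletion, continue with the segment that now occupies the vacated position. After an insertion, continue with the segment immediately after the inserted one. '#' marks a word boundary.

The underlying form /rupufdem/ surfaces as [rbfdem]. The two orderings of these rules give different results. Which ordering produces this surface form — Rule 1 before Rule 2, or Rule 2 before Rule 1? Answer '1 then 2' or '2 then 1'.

2 then 1

Order 1 then 2:
  1 Syncope: [rupufdem] → [rpfdem]
  2 Voicing Between Vowels: no change — [rpfdem]
  result: [rpfdem]
Order 2 then 1:
  2 Voicing Between Vowels: [rupufdem] → [rubufdem]
  1 Syncope: [rubufdem] → [rbfdem]
  result: [rbfdem]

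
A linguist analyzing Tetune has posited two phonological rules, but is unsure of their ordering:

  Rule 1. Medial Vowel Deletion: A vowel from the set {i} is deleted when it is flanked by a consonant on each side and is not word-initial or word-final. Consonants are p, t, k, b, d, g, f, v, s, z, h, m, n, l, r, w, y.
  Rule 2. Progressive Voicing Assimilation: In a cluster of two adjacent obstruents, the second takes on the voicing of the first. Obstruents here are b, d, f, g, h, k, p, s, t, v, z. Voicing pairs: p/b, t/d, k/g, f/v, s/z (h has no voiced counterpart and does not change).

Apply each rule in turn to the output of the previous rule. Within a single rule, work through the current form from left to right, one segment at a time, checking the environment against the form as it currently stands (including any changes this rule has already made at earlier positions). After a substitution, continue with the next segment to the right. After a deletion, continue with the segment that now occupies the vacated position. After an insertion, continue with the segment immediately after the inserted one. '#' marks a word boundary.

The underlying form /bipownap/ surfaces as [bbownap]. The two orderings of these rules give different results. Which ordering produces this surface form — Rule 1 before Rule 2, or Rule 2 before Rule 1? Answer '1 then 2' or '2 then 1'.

Order 1 then 2:
  1 Medial Vowel Deletion: [bipownap] → [bpownap]
  2 Progressive Voicing Assimilation: [bpownap] → [bbownap]
  result: [bbownap]
Order 2 then 1:
  2 Progressive Voicing Assimilation: no change — [bipownap]
  1 Medial Vowel Deletion: [bipownap] → [bpownap]
  result: [bpownap]

1 then 2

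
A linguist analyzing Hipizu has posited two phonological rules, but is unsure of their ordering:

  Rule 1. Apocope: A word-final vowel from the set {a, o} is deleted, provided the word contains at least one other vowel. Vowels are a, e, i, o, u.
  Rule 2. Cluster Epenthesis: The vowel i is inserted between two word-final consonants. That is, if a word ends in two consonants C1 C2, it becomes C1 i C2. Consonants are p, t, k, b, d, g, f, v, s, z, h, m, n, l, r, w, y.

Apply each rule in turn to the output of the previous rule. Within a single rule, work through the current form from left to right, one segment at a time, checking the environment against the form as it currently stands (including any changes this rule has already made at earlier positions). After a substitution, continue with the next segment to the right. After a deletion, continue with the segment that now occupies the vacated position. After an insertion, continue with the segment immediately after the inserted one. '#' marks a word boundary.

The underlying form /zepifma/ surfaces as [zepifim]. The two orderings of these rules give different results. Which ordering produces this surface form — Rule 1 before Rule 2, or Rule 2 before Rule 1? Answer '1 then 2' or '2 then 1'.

1 then 2

Order 1 then 2:
  1 Apocope: [zepifma] → [zepifm]
  2 Cluster Epenthesis: [zepifm] → [zepifim]
  result: [zepifim]
Order 2 then 1:
  2 Cluster Epenthesis: no change — [zepifma]
  1 Apocope: [zepifma] → [zepifm]
  result: [zepifm]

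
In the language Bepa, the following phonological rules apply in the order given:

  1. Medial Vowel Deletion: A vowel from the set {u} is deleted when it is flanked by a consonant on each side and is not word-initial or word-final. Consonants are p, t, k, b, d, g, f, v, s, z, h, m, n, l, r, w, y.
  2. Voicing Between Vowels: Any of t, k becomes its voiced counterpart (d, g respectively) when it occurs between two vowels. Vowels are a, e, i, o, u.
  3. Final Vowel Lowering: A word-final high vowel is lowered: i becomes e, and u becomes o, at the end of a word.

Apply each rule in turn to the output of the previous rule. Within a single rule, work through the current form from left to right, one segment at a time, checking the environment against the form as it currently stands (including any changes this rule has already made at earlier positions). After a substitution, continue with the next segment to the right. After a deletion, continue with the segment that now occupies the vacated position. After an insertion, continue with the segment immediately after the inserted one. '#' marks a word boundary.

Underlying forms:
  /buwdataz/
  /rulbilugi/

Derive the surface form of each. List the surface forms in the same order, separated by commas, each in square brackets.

[bwdadaz], [rlbilge]

/buwdataz/:
  1 Medial Vowel Deletion: [buwdataz] → [bwdataz]
  2 Voicing Between Vowels: [bwdataz] → [bwdadaz]
  3 Final Vowel Lowering: no change — [bwdadaz]
/rulbilugi/:
  1 Medial Vowel Deletion: [rulbilugi] → [rlbilgi]
  2 Voicing Between Vowels: no change — [rlbilgi]
  3 Final Vowel Lowering: [rlbilgi] → [rlbilge]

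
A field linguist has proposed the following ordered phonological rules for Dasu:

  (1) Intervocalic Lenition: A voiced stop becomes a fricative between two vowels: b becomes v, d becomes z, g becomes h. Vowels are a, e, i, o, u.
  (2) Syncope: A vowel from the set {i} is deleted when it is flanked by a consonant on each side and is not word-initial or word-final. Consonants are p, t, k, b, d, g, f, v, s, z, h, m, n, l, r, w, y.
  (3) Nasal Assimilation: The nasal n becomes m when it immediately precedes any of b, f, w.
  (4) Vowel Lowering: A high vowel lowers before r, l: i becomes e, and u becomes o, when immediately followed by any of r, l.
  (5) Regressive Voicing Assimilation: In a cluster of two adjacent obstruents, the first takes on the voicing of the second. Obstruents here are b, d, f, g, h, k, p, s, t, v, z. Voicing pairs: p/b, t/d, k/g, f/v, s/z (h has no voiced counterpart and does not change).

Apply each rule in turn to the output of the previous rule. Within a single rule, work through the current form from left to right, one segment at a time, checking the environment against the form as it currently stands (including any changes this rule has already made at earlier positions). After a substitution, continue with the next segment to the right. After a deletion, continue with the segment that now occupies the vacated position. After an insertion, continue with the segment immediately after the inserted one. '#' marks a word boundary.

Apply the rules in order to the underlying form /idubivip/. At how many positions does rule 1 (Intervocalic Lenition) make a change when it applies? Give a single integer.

(1) Intervocalic Lenition: [idubivip] → [izuvivip]
(2) Syncope: [izuvivip] → [izuvvp]
(3) Nasal Assimilation: no change — [izuvvp]
(4) Vowel Lowering: no change — [izuvvp]
(5) Regressive Voicing Assimilation: [izuvvp] → [izuvfp]
Rule 1 changed 2 position(s).

2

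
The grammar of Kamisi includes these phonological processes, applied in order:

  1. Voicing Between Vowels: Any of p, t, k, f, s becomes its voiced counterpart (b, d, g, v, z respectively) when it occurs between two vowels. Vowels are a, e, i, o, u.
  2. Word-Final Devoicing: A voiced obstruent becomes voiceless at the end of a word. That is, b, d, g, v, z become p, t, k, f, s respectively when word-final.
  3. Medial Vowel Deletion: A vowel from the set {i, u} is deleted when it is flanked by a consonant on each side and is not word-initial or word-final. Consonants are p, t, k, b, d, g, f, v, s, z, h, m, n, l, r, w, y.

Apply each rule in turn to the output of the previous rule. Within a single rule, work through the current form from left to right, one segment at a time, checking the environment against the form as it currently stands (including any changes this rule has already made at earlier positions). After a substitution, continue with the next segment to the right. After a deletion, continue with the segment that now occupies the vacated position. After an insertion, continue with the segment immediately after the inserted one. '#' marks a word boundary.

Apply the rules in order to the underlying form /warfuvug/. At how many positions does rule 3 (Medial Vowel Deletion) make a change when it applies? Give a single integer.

1 Voicing Between Vowels: no change — [warfuvug]
2 Word-Final Devoicing: [warfuvug] → [warfuvuk]
3 Medial Vowel Deletion: [warfuvuk] → [warfvk]
Rule 3 changed 2 position(s).

2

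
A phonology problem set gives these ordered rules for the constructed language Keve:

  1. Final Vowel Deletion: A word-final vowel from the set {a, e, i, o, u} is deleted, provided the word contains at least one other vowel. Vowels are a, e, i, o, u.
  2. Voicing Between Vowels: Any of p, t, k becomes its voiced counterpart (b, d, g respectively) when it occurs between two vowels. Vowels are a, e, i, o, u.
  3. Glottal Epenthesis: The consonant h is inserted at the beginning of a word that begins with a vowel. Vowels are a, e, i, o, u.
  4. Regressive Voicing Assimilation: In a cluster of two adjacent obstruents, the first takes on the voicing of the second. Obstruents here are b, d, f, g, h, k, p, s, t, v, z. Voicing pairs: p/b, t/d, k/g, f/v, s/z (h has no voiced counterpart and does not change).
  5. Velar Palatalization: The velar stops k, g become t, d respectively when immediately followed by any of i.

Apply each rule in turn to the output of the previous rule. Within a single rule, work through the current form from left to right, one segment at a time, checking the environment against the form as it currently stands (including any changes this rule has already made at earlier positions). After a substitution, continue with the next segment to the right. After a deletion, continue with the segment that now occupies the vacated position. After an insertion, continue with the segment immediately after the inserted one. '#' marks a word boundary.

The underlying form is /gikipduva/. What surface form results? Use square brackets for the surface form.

[didibduv]

1 Final Vowel Deletion: [gikipduva] → [gikipduv]
2 Voicing Between Vowels: [gikipduv] → [gigipduv]
3 Glottal Epenthesis: no change — [gigipduv]
4 Regressive Voicing Assimilation: [gigipduv] → [gigibduv]
5 Velar Palatalization: [gigibduv] → [didibduv]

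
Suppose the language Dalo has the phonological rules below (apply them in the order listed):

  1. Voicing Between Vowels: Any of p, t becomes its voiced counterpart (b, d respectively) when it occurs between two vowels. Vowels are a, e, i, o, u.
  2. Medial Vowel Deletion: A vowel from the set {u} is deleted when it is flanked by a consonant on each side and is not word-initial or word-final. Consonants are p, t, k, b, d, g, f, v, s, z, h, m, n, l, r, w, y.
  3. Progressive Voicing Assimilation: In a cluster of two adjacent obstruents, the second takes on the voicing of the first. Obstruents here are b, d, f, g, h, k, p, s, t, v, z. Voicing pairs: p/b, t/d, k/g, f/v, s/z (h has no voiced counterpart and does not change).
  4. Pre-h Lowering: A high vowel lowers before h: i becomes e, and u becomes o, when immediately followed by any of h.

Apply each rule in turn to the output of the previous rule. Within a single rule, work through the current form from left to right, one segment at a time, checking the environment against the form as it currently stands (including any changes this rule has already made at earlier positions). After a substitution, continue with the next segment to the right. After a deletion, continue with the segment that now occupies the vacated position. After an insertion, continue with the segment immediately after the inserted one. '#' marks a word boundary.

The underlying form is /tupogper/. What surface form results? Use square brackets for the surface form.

[tpogber]

1 Voicing Between Vowels: [tupogper] → [tubogper]
2 Medial Vowel Deletion: [tubogper] → [tbogper]
3 Progressive Voicing Assimilation: [tbogper] → [tpogber]
4 Pre-h Lowering: no change — [tpogber]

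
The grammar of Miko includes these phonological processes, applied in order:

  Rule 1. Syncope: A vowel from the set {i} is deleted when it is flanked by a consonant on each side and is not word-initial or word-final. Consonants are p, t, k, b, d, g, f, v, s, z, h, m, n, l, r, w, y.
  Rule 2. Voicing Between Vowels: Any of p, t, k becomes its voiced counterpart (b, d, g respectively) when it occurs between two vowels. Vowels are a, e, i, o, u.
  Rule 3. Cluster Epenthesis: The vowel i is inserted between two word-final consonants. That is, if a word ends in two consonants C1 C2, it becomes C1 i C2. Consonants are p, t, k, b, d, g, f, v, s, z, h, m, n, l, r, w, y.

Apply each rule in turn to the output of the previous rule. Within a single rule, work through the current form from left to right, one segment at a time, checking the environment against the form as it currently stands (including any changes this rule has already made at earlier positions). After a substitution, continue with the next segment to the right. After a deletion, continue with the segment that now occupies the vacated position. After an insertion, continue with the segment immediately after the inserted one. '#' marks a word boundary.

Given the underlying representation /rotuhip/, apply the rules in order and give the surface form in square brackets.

[roduhip]

Rule 1 Syncope: [rotuhip] → [rotuhp]
Rule 2 Voicing Between Vowels: [rotuhp] → [roduhp]
Rule 3 Cluster Epenthesis: [roduhp] → [roduhip]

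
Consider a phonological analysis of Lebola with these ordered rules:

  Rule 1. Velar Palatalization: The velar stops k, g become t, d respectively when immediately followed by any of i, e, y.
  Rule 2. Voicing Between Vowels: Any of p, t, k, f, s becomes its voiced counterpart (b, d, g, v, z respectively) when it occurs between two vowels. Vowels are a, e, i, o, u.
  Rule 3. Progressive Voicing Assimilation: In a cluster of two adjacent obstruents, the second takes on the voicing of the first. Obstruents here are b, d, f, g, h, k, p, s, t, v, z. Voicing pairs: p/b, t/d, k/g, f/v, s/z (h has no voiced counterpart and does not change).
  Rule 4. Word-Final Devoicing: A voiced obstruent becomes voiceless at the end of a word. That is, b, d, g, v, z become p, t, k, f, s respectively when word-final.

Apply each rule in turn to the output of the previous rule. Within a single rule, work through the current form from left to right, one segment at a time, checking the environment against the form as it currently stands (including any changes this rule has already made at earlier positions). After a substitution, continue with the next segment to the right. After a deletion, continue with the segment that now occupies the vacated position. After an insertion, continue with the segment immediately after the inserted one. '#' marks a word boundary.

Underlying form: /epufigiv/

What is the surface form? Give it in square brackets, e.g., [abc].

Rule 1 Velar Palatalization: [epufigiv] → [epufidiv]
Rule 2 Voicing Between Vowels: [epufidiv] → [ebuvidiv]
Rule 3 Progressive Voicing Assimilation: no change — [ebuvidiv]
Rule 4 Word-Final Devoicing: [ebuvidiv] → [ebuvidif]

[ebuvidif]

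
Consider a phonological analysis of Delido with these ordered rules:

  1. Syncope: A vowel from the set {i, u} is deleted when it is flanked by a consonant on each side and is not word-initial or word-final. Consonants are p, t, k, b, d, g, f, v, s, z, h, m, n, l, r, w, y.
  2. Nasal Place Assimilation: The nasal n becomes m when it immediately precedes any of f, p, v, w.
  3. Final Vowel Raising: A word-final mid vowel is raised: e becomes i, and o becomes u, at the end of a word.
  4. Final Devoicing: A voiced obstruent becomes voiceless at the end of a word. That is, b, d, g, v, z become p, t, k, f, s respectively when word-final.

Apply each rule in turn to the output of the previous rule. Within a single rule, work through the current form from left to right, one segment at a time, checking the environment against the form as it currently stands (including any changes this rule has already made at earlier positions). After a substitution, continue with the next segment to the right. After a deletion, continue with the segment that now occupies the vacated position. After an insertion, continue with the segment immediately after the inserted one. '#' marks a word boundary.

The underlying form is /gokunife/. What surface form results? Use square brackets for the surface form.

[gokmfi]

1 Syncope: [gokunife] → [goknfe]
2 Nasal Place Assimilation: [goknfe] → [gokmfe]
3 Final Vowel Raising: [gokmfe] → [gokmfi]
4 Final Devoicing: no change — [gokmfi]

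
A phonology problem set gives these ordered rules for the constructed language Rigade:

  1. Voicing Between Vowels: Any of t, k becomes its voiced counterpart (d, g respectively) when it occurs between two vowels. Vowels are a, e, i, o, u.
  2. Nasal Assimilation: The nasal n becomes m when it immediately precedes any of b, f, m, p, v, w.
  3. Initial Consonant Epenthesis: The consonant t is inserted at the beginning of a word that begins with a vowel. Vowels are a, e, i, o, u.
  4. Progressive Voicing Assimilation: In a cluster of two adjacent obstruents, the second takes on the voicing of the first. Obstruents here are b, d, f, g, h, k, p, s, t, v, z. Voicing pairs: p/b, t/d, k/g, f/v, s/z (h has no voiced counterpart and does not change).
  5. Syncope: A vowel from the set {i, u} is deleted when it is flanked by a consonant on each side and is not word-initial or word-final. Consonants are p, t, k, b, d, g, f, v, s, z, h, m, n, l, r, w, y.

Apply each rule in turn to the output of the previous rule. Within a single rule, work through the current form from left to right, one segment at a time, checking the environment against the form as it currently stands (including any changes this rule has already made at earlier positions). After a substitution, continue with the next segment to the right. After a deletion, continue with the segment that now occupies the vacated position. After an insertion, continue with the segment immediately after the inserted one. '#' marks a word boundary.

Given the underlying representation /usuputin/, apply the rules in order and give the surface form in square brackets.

[tspdn]

1 Voicing Between Vowels: [usuputin] → [usupudin]
2 Nasal Assimilation: no change — [usupudin]
3 Initial Consonant Epenthesis: [usupudin] → [tusupudin]
4 Progressive Voicing Assimilation: no change — [tusupudin]
5 Syncope: [tusupudin] → [tspdn]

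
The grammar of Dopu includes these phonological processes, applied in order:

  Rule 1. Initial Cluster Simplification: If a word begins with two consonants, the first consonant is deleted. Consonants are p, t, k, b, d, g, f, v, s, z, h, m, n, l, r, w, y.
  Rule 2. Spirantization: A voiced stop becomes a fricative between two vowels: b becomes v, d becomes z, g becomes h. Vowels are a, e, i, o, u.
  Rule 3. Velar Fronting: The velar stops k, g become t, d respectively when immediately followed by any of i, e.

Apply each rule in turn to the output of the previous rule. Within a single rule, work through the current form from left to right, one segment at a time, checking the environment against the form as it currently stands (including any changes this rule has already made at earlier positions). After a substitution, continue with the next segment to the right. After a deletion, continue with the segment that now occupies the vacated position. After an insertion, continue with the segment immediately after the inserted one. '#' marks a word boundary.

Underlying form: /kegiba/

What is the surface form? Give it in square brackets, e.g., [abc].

Rule 1 Initial Cluster Simplification: no change — [kegiba]
Rule 2 Spirantization: [kegiba] → [kehiva]
Rule 3 Velar Fronting: [kehiva] → [tehiva]

[tehiva]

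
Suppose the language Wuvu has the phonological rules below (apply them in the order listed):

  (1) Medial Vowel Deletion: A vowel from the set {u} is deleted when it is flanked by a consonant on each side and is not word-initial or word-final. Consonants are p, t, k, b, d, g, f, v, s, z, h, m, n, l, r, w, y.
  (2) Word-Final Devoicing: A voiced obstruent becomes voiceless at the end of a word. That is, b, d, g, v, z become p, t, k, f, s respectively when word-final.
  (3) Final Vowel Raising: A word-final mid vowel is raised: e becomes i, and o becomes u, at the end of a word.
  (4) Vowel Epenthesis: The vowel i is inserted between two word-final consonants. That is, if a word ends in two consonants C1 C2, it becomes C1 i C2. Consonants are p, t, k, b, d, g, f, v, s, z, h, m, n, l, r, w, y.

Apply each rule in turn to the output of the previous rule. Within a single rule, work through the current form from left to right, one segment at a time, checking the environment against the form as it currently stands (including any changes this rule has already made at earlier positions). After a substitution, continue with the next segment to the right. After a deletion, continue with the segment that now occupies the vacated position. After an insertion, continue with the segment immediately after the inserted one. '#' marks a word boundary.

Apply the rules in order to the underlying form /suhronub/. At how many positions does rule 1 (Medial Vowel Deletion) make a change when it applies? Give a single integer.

(1) Medial Vowel Deletion: [suhronub] → [shronb]
(2) Word-Final Devoicing: [shronb] → [shronp]
(3) Final Vowel Raising: no change — [shronp]
(4) Vowel Epenthesis: [shronp] → [shronip]
Rule 1 changed 2 position(s).

2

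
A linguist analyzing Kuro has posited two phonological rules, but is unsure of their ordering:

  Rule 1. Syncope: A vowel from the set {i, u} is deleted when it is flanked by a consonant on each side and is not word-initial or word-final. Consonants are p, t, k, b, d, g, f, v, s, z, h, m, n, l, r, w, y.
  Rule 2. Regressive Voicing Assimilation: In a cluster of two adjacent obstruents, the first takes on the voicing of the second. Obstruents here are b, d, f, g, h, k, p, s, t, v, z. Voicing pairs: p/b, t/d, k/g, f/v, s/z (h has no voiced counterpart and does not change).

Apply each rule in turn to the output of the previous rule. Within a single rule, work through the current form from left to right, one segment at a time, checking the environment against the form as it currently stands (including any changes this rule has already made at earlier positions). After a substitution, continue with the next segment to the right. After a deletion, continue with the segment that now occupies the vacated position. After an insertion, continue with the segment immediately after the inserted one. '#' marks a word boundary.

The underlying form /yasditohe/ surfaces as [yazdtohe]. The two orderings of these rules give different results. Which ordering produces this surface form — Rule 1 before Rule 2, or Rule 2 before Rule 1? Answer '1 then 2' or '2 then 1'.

2 then 1

Order 1 then 2:
  1 Syncope: [yasditohe] → [yasdtohe]
  2 Regressive Voicing Assimilation: [yasdtohe] → [yazttohe]
  result: [yazttohe]
Order 2 then 1:
  2 Regressive Voicing Assimilation: [yasditohe] → [yazditohe]
  1 Syncope: [yazditohe] → [yazdtohe]
  result: [yazdtohe]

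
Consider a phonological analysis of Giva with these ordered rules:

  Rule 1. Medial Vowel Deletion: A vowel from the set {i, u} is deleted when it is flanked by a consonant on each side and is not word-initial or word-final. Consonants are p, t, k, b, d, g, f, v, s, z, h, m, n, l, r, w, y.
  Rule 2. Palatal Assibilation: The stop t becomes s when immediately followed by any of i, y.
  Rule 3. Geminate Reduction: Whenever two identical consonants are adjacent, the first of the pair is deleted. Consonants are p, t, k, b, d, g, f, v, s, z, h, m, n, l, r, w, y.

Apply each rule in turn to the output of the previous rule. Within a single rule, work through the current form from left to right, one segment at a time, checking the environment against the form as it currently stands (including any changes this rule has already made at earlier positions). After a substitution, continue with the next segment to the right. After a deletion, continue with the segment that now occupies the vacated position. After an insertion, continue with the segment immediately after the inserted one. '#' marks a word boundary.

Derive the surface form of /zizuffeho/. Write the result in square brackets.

[zfeho]

Rule 1 Medial Vowel Deletion: [zizuffeho] → [zzffeho]
Rule 2 Palatal Assibilation: no change — [zzffeho]
Rule 3 Geminate Reduction: [zzffeho] → [zfeho]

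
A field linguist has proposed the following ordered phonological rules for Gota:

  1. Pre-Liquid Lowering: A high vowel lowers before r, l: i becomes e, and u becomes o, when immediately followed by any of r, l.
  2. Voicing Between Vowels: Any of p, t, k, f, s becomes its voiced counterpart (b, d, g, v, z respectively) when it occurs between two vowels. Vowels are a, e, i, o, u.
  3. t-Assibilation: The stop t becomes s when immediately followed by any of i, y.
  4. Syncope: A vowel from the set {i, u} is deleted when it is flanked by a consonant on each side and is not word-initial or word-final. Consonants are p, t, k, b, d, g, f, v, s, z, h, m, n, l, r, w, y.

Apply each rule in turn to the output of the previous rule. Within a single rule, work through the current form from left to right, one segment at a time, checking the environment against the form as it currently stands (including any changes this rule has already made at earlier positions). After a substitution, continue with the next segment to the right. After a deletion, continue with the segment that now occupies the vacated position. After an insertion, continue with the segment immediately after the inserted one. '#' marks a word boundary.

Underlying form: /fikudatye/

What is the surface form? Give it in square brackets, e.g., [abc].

[fgdasye]

1 Pre-Liquid Lowering: no change — [fikudatye]
2 Voicing Between Vowels: [fikudatye] → [figudatye]
3 t-Assibilation: [figudatye] → [figudasye]
4 Syncope: [figudasye] → [fgdasye]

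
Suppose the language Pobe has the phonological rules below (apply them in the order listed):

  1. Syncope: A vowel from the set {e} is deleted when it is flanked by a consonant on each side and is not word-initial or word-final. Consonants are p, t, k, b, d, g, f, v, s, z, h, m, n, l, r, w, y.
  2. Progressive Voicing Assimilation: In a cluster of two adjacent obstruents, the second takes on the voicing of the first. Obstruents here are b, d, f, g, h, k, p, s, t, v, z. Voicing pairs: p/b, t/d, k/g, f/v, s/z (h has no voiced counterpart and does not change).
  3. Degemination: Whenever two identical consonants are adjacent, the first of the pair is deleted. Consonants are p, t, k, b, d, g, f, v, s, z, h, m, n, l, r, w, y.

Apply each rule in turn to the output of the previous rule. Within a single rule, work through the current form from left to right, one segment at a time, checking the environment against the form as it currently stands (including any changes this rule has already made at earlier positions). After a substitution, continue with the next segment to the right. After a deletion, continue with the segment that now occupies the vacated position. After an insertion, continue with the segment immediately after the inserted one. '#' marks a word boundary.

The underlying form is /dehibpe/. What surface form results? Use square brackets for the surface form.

1 Syncope: [dehibpe] → [dhibpe]
2 Progressive Voicing Assimilation: [dhibpe] → [dhibbe]
3 Degemination: [dhibbe] → [dhibe]

[dhibe]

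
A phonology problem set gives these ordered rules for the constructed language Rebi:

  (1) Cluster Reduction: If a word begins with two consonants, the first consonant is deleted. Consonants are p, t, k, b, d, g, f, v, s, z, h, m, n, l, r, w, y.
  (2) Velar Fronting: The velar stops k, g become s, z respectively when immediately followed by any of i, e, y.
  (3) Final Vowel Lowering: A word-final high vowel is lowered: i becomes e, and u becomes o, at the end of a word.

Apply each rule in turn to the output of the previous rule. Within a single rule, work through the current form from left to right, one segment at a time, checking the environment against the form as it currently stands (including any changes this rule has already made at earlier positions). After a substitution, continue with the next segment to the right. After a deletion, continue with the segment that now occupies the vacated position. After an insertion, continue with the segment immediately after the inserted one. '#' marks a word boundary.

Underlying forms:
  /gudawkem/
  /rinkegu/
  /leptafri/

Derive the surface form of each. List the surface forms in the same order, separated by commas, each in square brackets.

[gudawsem], [rinsego], [leptafre]

/gudawkem/:
  (1) Cluster Reduction: no change — [gudawkem]
  (2) Velar Fronting: [gudawkem] → [gudawsem]
  (3) Final Vowel Lowering: no change — [gudawsem]
/rinkegu/:
  (1) Cluster Reduction: no change — [rinkegu]
  (2) Velar Fronting: [rinkegu] → [rinsegu]
  (3) Final Vowel Lowering: [rinsegu] → [rinsego]
/leptafri/:
  (1) Cluster Reduction: no change — [leptafri]
  (2) Velar Fronting: no change — [leptafri]
  (3) Final Vowel Lowering: [leptafri] → [leptafre]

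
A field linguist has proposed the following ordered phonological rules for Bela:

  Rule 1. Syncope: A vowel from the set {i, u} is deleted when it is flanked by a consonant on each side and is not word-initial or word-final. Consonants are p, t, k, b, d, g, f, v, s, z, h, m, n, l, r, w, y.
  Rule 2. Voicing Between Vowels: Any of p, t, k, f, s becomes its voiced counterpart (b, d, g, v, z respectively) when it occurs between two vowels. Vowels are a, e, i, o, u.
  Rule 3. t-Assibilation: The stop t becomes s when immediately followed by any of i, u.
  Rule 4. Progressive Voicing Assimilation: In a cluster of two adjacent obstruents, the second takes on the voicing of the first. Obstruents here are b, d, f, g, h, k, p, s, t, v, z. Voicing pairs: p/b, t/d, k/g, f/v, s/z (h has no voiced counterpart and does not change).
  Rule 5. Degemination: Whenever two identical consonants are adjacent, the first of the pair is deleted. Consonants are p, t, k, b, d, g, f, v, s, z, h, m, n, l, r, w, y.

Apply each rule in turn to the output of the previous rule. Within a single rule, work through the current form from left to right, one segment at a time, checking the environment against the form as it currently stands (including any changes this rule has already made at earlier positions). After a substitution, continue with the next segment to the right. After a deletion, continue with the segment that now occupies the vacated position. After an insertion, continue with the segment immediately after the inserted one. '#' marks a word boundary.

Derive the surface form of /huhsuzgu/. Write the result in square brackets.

Rule 1 Syncope: [huhsuzgu] → [hhszgu]
Rule 2 Voicing Between Vowels: no change — [hhszgu]
Rule 3 t-Assibilation: no change — [hhszgu]
Rule 4 Progressive Voicing Assimilation: [hhszgu] → [hhssku]
Rule 5 Degemination: [hhssku] → [hsku]

[hsku]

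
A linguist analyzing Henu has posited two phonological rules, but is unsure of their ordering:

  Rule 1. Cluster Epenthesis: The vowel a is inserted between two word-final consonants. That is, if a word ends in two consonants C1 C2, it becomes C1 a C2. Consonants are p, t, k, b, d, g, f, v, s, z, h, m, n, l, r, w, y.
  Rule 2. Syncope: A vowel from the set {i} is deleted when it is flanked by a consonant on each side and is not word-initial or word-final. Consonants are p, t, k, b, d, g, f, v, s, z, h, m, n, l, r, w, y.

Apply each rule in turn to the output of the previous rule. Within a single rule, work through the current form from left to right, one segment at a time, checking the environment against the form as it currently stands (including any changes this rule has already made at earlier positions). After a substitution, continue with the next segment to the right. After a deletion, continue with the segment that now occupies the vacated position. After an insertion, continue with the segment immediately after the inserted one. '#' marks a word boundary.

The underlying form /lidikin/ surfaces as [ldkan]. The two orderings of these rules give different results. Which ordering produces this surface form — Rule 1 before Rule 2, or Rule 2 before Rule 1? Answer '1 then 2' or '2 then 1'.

Order 1 then 2:
  1 Cluster Epenthesis: no change — [lidikin]
  2 Syncope: [lidikin] → [ldkn]
  result: [ldkn]
Order 2 then 1:
  2 Syncope: [lidikin] → [ldkn]
  1 Cluster Epenthesis: [ldkn] → [ldkan]
  result: [ldkan]

2 then 1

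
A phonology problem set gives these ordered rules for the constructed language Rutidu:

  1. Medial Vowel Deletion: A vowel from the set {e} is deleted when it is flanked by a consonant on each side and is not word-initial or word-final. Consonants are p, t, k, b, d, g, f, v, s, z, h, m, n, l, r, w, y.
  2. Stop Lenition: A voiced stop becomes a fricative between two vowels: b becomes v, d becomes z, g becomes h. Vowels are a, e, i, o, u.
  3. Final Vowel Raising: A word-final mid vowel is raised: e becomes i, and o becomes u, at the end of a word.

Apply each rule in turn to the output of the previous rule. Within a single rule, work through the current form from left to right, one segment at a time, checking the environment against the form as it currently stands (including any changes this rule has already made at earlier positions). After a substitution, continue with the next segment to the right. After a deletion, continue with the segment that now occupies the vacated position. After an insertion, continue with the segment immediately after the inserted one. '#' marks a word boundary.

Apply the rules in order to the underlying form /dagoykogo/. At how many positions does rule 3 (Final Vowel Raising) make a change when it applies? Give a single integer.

1

1 Medial Vowel Deletion: no change — [dagoykogo]
2 Stop Lenition: [dagoykogo] → [dahoykoho]
3 Final Vowel Raising: [dahoykoho] → [dahoykohu]
Rule 3 changed 1 position(s).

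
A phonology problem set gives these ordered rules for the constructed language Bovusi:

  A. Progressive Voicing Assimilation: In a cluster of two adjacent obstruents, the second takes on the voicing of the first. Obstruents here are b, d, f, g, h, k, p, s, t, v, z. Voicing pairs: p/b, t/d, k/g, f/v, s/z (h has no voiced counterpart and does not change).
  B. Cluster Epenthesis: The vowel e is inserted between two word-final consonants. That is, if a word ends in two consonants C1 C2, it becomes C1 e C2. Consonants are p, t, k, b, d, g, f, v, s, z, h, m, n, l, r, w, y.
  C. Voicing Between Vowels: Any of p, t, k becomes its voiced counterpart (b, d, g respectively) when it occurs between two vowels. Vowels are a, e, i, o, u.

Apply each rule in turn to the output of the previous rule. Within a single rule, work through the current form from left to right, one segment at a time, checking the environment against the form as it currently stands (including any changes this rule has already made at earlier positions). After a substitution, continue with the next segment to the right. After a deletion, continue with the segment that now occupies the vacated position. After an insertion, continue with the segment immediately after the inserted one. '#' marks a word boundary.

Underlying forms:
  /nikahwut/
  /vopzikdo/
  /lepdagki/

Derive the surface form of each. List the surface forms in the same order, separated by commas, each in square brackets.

/nikahwut/:
  A Progressive Voicing Assimilation: no change — [nikahwut]
  B Cluster Epenthesis: no change — [nikahwut]
  C Voicing Between Vowels: [nikahwut] → [nigahwut]
/vopzikdo/:
  A Progressive Voicing Assimilation: [vopzikdo] → [vopsikto]
  B Cluster Epenthesis: no change — [vopsikto]
  C Voicing Between Vowels: no change — [vopsikto]
/lepdagki/:
  A Progressive Voicing Assimilation: [lepdagki] → [leptaggi]
  B Cluster Epenthesis: no change — [leptaggi]
  C Voicing Between Vowels: no change — [leptaggi]

[nigahwut], [vopsikto], [leptaggi]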